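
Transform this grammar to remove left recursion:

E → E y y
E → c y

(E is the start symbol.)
E → c y E'
E' → y y E'
E' → ε

E is directly left-recursive. The standard transformation for
  A → A α₁ | ... | A α_m | β₁ | ... | β_n
is
  A  → β₁ A' | ... | β_n A'
  A' → α₁ A' | ... | α_m A' | ε

E → c y becomes E → c y E'
E → E y y becomes E' → y y E'
Add E' → ε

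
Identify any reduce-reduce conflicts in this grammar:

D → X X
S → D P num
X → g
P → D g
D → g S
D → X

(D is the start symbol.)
A reduce-reduce conflict occurs when an LR(0) state has two complete items [A → α .] and [B → β .] — both call for a reduction, and with no lookahead the parser cannot choose between them.

Augment with D' → D and build the canonical LR(0) collection (I0 = CLOSURE({[D' → . D]}), then GOTO on every symbol after a dot until no new states appear). It has 12 states:
  I0: { [D → . X X], [D → . X], [D → . g S], [D' → . D], [X → . g] }  — shift
  I1: { [D' → D .] }  — accept
  I2: { [D → X . X], [D → X .], [X → . g] }  — shift, reduce
  I3: { [D → . X X], [D → . X], [D → . g S], [D → g . S], [S → . D P num], [X → . g], [X → g .] }  — shift, reduce
  I4: { [D → . X X], [D → . X], [D → . g S], [P → . D g], [S → D . P num], [X → . g] }  — shift
  I5: { [D → g S .] }  — reduce
  I6: { [P → D . g] }  — shift
  I7: { [S → D P . num] }  — shift
  I8: { [S → D P num .] }  — reduce
  I9: { [P → D g .] }  — reduce
  I10: { [D → X X .] }  — reduce
  I11: { [X → g .] }  — reduce

No state contains more than one complete item.

Answer: No reduce-reduce conflicts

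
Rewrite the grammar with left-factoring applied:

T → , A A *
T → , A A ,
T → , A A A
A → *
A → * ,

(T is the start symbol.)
Left-factoring transforms A → αβ₁ | αβ₂ into A → αA' and A' → β₁ | β₂
(α is the longest common prefix among the alternatives). Repeat until
no nonterminal has two alternatives with a common prefix.

Round 1: T has alternatives sharing prefix ', A A'. Introduce T': T → , A A T'
  Add: T' → *
  Add: T' → ,
  Add: T' → A

Round 2: A has alternatives sharing prefix '*'. Introduce A': A → * A'
  Add: A' → ε
  Add: A' → ,

No remaining common prefixes — done.

Resulting grammar:
T → , A A T'
T' → *
T' → ,
T' → A
A → * A'
A' → ε
A' → ,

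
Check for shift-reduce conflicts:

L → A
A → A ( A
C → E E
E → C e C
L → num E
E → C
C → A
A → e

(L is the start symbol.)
Yes — I1: [L → A .] vs [A → A . ( A]; I5: [C → A .] vs [A → A . ( A]; I6: [E → C .] vs [E → C . e C]; I7: [L → num E .] vs [A → . e]; I8: [C → E E .] vs [A → . e]; I10: [E → C .] vs [E → C . e C]; I13: [A → A ( A .] vs [A → A . ( A]

Augment with L' → L and build the canonical LR(0) collection (I0 = CLOSURE({[L' → . L]}), then GOTO on every symbol after a dot until no new states appear). It has 14 states:
  I0: { [A → . A ( A], [A → . e], [L → . A], [L → . num E], [L' → . L] }  — shift
  I1: { [A → A . ( A], [L → A .] }  — shift, reduce
  I2: { [L' → L .] }  — accept
  I3: { [A → e .] }  — reduce
  I4: { [A → . A ( A], [A → . e], [C → . A], [C → . E E], [E → . C e C], [E → . C], [L → num . E] }  — shift
  I5: { [A → A . ( A], [C → A .] }  — shift, reduce
  I6: { [E → C . e C], [E → C .] }  — shift, reduce
  I7: { [A → . A ( A], [A → . e], [C → . A], [C → . E E], [C → E . E], [E → . C e C], [E → . C], [L → num E .] }  — shift, reduce
  I8: { [A → . A ( A], [A → . e], [C → . A], [C → . E E], [C → E . E], [C → E E .], [E → . C e C], [E → . C] }  — shift, reduce
  I9: { [A → . A ( A], [A → . e], [C → . A], [C → . E E], [E → . C e C], [E → . C], [E → C e . C] }  — shift
  I10: { [E → C . e C], [E → C .], [E → C e C .] }  — shift, 2 reduces
  I11: { [A → . A ( A], [A → . e], [C → . A], [C → . E E], [C → E . E], [E → . C e C], [E → . C] }  — shift
  I12: { [A → . A ( A], [A → . e], [A → A ( . A] }  — shift
  I13: { [A → A ( A .], [A → A . ( A] }  — shift, reduce

I1 contains reduce item [L → A .] and shift item [A → A . ( A] — shift-reduce conflict.
I5 contains reduce item [C → A .] and shift item [A → A . ( A] — shift-reduce conflict.
I6 contains reduce item [E → C .] and shift item [E → C . e C] — shift-reduce conflict.
I7 contains reduce item [L → num E .] and shift item [A → . e] — shift-reduce conflict.
I8 contains reduce item [C → E E .] and shift item [A → . e] — shift-reduce conflict.
I10 contains reduce items [E → C .], [E → C e C .] and shift item [E → C . e C] — shift-reduce conflict.
I13 contains reduce item [A → A ( A .] and shift item [A → A . ( A] — shift-reduce conflict.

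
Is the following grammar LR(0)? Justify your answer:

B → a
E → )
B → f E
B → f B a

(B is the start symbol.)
Augment with B' → B and build the canonical LR(0) collection (I0 = CLOSURE({[B' → . B]}), then GOTO on every symbol after a dot until no new states appear). It has 8 states:
  I0: { [B → . a], [B → . f B a], [B → . f E], [B' → . B] }  — shift
  I1: { [B' → B .] }  — accept
  I2: { [B → a .] }  — reduce
  I3: { [B → . a], [B → . f B a], [B → . f E], [B → f . B a], [B → f . E], [E → . )] }  — shift
  I4: { [E → ) .] }  — reduce
  I5: { [B → f B . a] }  — shift
  I6: { [B → f E .] }  — reduce
  I7: { [B → f B a .] }  — reduce

Every state is either a pure shift/goto state or contains exactly one complete item and nothing to shift — no conflicts. The grammar is LR(0).

Answer: Yes, the grammar is LR(0)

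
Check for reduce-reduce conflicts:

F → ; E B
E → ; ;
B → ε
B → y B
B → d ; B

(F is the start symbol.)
No reduce-reduce conflicts

A reduce-reduce conflict occurs when an LR(0) state has two complete items [A → α .] and [B → β .] — both call for a reduction, and with no lookahead the parser cannot choose between them.

Augment with F' → F and build the canonical LR(0) collection (I0 = CLOSURE({[F' → . F]}), then GOTO on every symbol after a dot until no new states appear). It has 12 states:
  I0: { [F → . ; E B], [F' → . F] }  — shift
  I1: { [E → . ; ;], [F → ; . E B] }  — shift
  I2: { [F' → F .] }  — accept
  I3: { [E → ; . ;] }  — shift
  I4: { [B → . d ; B], [B → . y B], [B → .], [F → ; E . B] }  — shift, reduce
  I5: { [F → ; E B .] }  — reduce
  I6: { [B → d . ; B] }  — shift
  I7: { [B → . d ; B], [B → . y B], [B → .], [B → y . B] }  — shift, reduce
  I8: { [B → y B .] }  — reduce
  I9: { [B → . d ; B], [B → . y B], [B → .], [B → d ; . B] }  — shift, reduce
  I10: { [B → d ; B .] }  — reduce
  I11: { [E → ; ; .] }  — reduce

No state contains more than one complete item.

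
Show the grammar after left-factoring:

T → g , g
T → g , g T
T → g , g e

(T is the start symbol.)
T → g , g T'
T' → ε
T' → T
T' → e

Left-factoring transforms A → αβ₁ | αβ₂ into A → αA' and A' → β₁ | β₂
(α is the longest common prefix among the alternatives). Repeat until
no nonterminal has two alternatives with a common prefix.

Round 1: T has alternatives sharing prefix 'g , g'. Introduce T': T → g , g T'
  Add: T' → ε
  Add: T' → T
  Add: T' → e

No remaining common prefixes — done.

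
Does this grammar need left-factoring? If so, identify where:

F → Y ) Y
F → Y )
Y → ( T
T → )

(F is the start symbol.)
Yes, F has productions with common prefix 'Y )'

Left-factoring is needed when two productions for the same non-terminal
share a common prefix on the right-hand side.

Productions for F:
  F → Y ) Y
  F → Y )

Found common prefix 'Y )' in productions for F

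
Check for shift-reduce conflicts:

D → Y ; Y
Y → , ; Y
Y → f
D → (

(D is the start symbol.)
A shift-reduce conflict occurs when an LR(0) state has both:
  - a complete (reduce) item [A → α .] (dot at the end), and
  - a shift item [B → β . c γ] (dot before a terminal).

Augment with D' → D and build the canonical LR(0) collection (I0 = CLOSURE({[D' → . D]}), then GOTO on every symbol after a dot until no new states appear). It has 10 states:
  I0: { [D → . (], [D → . Y ; Y], [D' → . D], [Y → . , ; Y], [Y → . f] }  — shift
  I1: { [D → ( .] }  — reduce
  I2: { [Y → , . ; Y] }  — shift
  I3: { [D' → D .] }  — accept
  I4: { [D → Y . ; Y] }  — shift
  I5: { [Y → f .] }  — reduce
  I6: { [D → Y ; . Y], [Y → . , ; Y], [Y → . f] }  — shift
  I7: { [D → Y ; Y .] }  — reduce
  I8: { [Y → , ; . Y], [Y → . , ; Y], [Y → . f] }  — shift
  I9: { [Y → , ; Y .] }  — reduce

No state contains both a complete item and a shift item.

Answer: No shift-reduce conflicts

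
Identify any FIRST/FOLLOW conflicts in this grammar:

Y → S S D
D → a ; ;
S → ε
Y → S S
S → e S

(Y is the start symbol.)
A FIRST/FOLLOW conflict occurs when a non-terminal N has a nullable alternative N → β (β ⇒* ε) and another alternative N → α with FIRST(α) ∩ FOLLOW(N) ≠ ∅: on such a lookahead the parser cannot decide between expanding α and letting N vanish via β.

Nullable non-terminals: S, Y.
FIRST sets used below: FIRST(S) = { 'e', ε }, FIRST(D) = { 'a' }

S: nullable alternative(s) S → ε; FOLLOW(S) = { $, 'a', 'e' }
  S → ε: FIRST \ {ε} = { } — this is the only nullable alternative, skip
  S → e S: FIRST \ {ε} = { 'e' } — overlaps FOLLOW(S) on { 'e' }: CONFLICT

Y: nullable alternative(s) Y → S S; FOLLOW(Y) = { $ }
  Y → S S D: FIRST \ {ε} = { 'a', 'e' } — disjoint from FOLLOW(Y)
  Y → S S: FIRST \ {ε} = { 'e' } — this is the only nullable alternative, skip

D has no nullable alternative, so no FIRST/FOLLOW check is needed there.

So the grammar has 1 FIRST/FOLLOW conflict (marked CONFLICT above).

Answer: Yes. S → e S with FOLLOW(S) on { 'e' }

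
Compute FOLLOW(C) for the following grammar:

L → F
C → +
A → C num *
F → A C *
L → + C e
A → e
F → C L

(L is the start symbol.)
{ '*', '+', 'e', 'num' }

To compute FOLLOW(C), find every occurrence of C on a right-hand side N → α C β: add FIRST(β) \ {ε}, and if β is empty or nullable also add FOLLOW(N). Iterate to a fixed point.

In A → C num *: C is followed by num '*', add FIRST(num '*') \ {ε} = { 'num' }
In F → A C *: C is followed by '*', add FIRST('*') \ {ε} = { '*' }
In L → + C e: C is followed by e, add FIRST(e) \ {ε} = { 'e' }
In F → C L: C is followed by L, add FIRST(L) \ {ε} = { '+', 'e' }

Taking the union: FOLLOW(C) = { '*', '+', 'e', 'num' }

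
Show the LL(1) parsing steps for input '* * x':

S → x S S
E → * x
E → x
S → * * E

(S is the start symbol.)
Stack is shown with the top on the left.

Stack    Input    Action
------------------------
S $      * * x $  output S → * * E
* * E $  * * x $  match '*'
* E $    * x $    match '*'
E $      x $      output E → x
x $      x $      match 'x'
$        $        accept

The string is accepted.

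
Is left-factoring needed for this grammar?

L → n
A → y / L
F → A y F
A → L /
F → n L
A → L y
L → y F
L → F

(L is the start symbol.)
Left-factoring is needed when two productions for the same non-terminal
share a common prefix on the right-hand side.

Productions for L:
  L → n
  L → y F
  L → F
Productions for A:
  A → y / L
  A → L /
  A → L y
Productions for F:
  F → A y F
  F → n L

Found common prefix 'L' in productions for A

Answer: Yes, A has productions with common prefix 'L'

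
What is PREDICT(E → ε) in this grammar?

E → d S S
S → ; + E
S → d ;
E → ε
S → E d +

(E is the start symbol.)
PREDICT(E → ε) = (FIRST(RHS) \ {ε}) ∪ (FOLLOW(E) if ε ∈ FIRST(RHS), i.e. RHS ⇒* ε)
The right-hand side is ε (FIRST(ε) = { ε }), so the predict set is FOLLOW(E) = { $, ';', 'd' }
PREDICT(E → ε) = { $, ';', 'd' }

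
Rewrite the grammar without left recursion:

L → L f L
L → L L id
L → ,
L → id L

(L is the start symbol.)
L is directly left-recursive. The standard transformation for
  A → A α₁ | ... | A α_m | β₁ | ... | β_n
is
  A  → β₁ A' | ... | β_n A'
  A' → α₁ A' | ... | α_m A' | ε

L → , becomes L → , L'
L → id L becomes L → id L L'
L → L f L becomes L' → f L L'
L → L L id becomes L' → L id L'
Add L' → ε

Resulting grammar:
L → , L'
L → id L L'
L' → f L L'
L' → L id L'
L' → ε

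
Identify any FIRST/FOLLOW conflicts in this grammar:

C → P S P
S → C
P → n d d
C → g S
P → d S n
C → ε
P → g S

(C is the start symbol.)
Yes. C → P S P with FOLLOW(C) on { 'd', 'g', 'n' }; C → g S with FOLLOW(C) on { 'g' }

Nullable non-terminals: C, S.
FIRST sets used below: FIRST(P) = { 'd', 'g', 'n' }

C: nullable alternative(s) C → ε; FOLLOW(C) = { $, 'd', 'g', 'n' }
  C → P S P: FIRST \ {ε} = { 'd', 'g', 'n' } — overlaps FOLLOW(C) on { 'd', 'g', 'n' }: CONFLICT
  C → g S: FIRST \ {ε} = { 'g' } — overlaps FOLLOW(C) on { 'g' }: CONFLICT
  C → ε: FIRST \ {ε} = { } — this is the only nullable alternative, skip
S has a nullable alternative but only one production, so nothing to check.

P has no nullable alternative, so no FIRST/FOLLOW check is needed there.

So the grammar has 2 FIRST/FOLLOW conflicts (marked CONFLICT above).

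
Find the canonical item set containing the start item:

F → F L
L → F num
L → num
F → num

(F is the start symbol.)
{ [F → . F L], [F → . num], [F' → . F] }

First, augment the grammar with F' → F
I₀ = CLOSURE({ [F' → . F] }):
  [F' → . F] has the dot before F: add [F → . F L], [F → . num]
No further items can be added.

I₀ = { [F → . F L], [F → . num], [F' → . F] }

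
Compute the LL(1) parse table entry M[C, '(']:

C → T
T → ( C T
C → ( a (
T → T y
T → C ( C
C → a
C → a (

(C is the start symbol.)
C → T, C → ( a (

To find M[C, '('], we find productions for C where '(' is in the predict set (PREDICT(N → α) = (FIRST(α) \ {ε}) ∪ (FOLLOW(N) if α ⇒* ε)).

Relevant sets:
  FIRST(T) = { '(', 'a' }

C → T: PREDICT = { '(', 'a' }
  '(' is in predict set, so this production goes in M[C, '(']
C → ( a (: PREDICT = { '(' }
  '(' is in predict set, so this production goes in M[C, '(']
C → a: PREDICT = { 'a' }
C → a (: PREDICT = { 'a' }

M[C, '('] = C → T, C → ( a (  (a multiply-defined cell — the grammar is not LL(1))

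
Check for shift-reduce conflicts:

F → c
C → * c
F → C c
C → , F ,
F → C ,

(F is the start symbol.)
No shift-reduce conflicts

A shift-reduce conflict occurs when an LR(0) state has both:
  - a complete (reduce) item [A → α .] (dot at the end), and
  - a shift item [B → β . c γ] (dot before a terminal).

Augment with F' → F and build the canonical LR(0) collection (I0 = CLOSURE({[F' → . F]}), then GOTO on every symbol after a dot until no new states appear). It has 11 states:
  I0: { [C → . * c], [C → . , F ,], [F → . C ,], [F → . C c], [F → . c], [F' → . F] }  — shift
  I1: { [C → * . c] }  — shift
  I2: { [C → , . F ,], [C → . * c], [C → . , F ,], [F → . C ,], [F → . C c], [F → . c] }  — shift
  I3: { [F → C . ,], [F → C . c] }  — shift
  I4: { [F' → F .] }  — accept
  I5: { [F → c .] }  — reduce
  I6: { [F → C , .] }  — reduce
  I7: { [F → C c .] }  — reduce
  I8: { [C → , F . ,] }  — shift
  I9: { [C → , F , .] }  — reduce
  I10: { [C → * c .] }  — reduce

No state contains both a complete item and a shift item.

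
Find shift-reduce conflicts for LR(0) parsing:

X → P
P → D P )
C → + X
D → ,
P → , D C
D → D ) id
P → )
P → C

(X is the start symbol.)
A shift-reduce conflict occurs when an LR(0) state has both:
  - a complete (reduce) item [A → α .] (dot at the end), and
  - a shift item [B → β . c γ] (dot before a terminal).

Augment with X' → X and build the canonical LR(0) collection (I0 = CLOSURE({[X' → . X]}), then GOTO on every symbol after a dot until no new states appear). It has 17 states:
  I0: { [C → . + X], [D → . ,], [D → . D ) id], [P → . )], [P → . , D C], [P → . C], [P → . D P )], [X → . P], [X' → . X] }  — shift
  I1: { [P → ) .] }  — reduce
  I2: { [C → + . X], [C → . + X], [D → . ,], [D → . D ) id], [P → . )], [P → . , D C], [P → . C], [P → . D P )], [X → . P] }  — shift
  I3: { [D → , .], [D → . ,], [D → . D ) id], [P → , . D C] }  — shift, reduce
  I4: { [P → C .] }  — reduce
  I5: { [C → . + X], [D → . ,], [D → . D ) id], [D → D . ) id], [P → . )], [P → . , D C], [P → . C], [P → . D P )], [P → D . P )] }  — shift
  I6: { [X → P .] }  — reduce
  I7: { [X' → X .] }  — accept
  I8: { [D → D ) . id], [P → ) .] }  — shift, reduce
  I9: { [P → D P . )] }  — shift
  I10: { [P → D P ) .] }  — reduce
  I11: { [D → D ) id .] }  — reduce
  I12: { [D → , .] }  — reduce
  I13: { [C → . + X], [D → D . ) id], [P → , D . C] }  — shift
  I14: { [D → D ) . id] }  — shift
  I15: { [P → , D C .] }  — reduce
  I16: { [C → + X .] }  — reduce

I3 contains reduce item [D → , .] and shift item [D → . ,] — shift-reduce conflict.
I8 contains reduce item [P → ) .] and shift item [D → D ) . id] — shift-reduce conflict.

Answer: Yes — I3: [D → , .] vs [D → . ,]; I8: [P → ) .] vs [D → D ) . id]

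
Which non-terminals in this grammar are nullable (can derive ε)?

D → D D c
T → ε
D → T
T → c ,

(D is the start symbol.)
A non-terminal is nullable if it can derive ε (the empty string): either it has an ε-production, or it has a production whose right-hand side consists entirely of nullable non-terminals.

ε-productions: T → ε
So T is immediately nullable.
D → T: every symbol on the right is nullable, so D is nullable too.
Every non-terminal is now nullable.
Nullable = { 'D', 'T' }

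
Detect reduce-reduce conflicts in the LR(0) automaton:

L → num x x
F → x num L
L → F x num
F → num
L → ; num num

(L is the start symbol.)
No reduce-reduce conflicts

A reduce-reduce conflict occurs when an LR(0) state has two complete items [A → α .] and [B → β .] — both call for a reduction, and with no lookahead the parser cannot choose between them.

Augment with L' → L and build the canonical LR(0) collection (I0 = CLOSURE({[L' → . L]}), then GOTO on every symbol after a dot until no new states appear). It has 14 states:
  I0: { [F → . num], [F → . x num L], [L → . ; num num], [L → . F x num], [L → . num x x], [L' → . L] }  — shift
  I1: { [L → ; . num num] }  — shift
  I2: { [L → F . x num] }  — shift
  I3: { [L' → L .] }  — accept
  I4: { [F → num .], [L → num . x x] }  — shift, reduce
  I5: { [F → x . num L] }  — shift
  I6: { [F → . num], [F → . x num L], [F → x num . L], [L → . ; num num], [L → . F x num], [L → . num x x] }  — shift
  I7: { [F → x num L .] }  — reduce
  I8: { [L → num x . x] }  — shift
  I9: { [L → num x x .] }  — reduce
  I10: { [L → F x . num] }  — shift
  I11: { [L → F x num .] }  — reduce
  I12: { [L → ; num . num] }  — shift
  I13: { [L → ; num num .] }  — reduce

No state contains more than one complete item.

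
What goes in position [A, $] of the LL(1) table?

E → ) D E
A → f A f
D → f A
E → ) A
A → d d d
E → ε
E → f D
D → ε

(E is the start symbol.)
To find M[A, $], we find productions for A where $ is in the predict set (PREDICT(N → α) = (FIRST(α) \ {ε}) ∪ (FOLLOW(N) if α ⇒* ε)).

A → f A f: PREDICT = { 'f' }
A → d d d: PREDICT = { 'd' }

M[A, $] is empty (no production applies)

Answer: Empty (error entry)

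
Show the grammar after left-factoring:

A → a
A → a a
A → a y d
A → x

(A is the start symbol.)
A → a A'
A' → ε
A' → a
A' → y d
A → x

Left-factoring transforms A → αβ₁ | αβ₂ into A → αA' and A' → β₁ | β₂
(α is the longest common prefix among the alternatives). Repeat until
no nonterminal has two alternatives with a common prefix.

Round 1: A has alternatives sharing prefix 'a'. Introduce A': A → a A'
  Add: A' → ε
  Add: A' → a
  Add: A' → y d

No remaining common prefixes — done.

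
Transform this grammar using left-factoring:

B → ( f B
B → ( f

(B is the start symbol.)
B → ( f B'
B' → B
B' → ε

Left-factoring transforms A → αβ₁ | αβ₂ into A → αA' and A' → β₁ | β₂
(α is the longest common prefix among the alternatives). Repeat until
no nonterminal has two alternatives with a common prefix.

Round 1: B has alternatives sharing prefix '( f'. Introduce B': B → ( f B'
  Add: B' → B
  Add: B' → ε

No remaining common prefixes — done.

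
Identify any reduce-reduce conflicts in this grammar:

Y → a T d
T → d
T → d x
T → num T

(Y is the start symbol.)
No reduce-reduce conflicts

Augment with Y' → Y and build the canonical LR(0) collection (I0 = CLOSURE({[Y' → . Y]}), then GOTO on every symbol after a dot until no new states appear). It has 9 states:
  I0: { [Y → . a T d], [Y' → . Y] }  — shift
  I1: { [Y' → Y .] }  — accept
  I2: { [T → . d x], [T → . d], [T → . num T], [Y → a . T d] }  — shift
  I3: { [Y → a T . d] }  — shift
  I4: { [T → d . x], [T → d .] }  — shift, reduce
  I5: { [T → . d x], [T → . d], [T → . num T], [T → num . T] }  — shift
  I6: { [T → num T .] }  — reduce
  I7: { [T → d x .] }  — reduce
  I8: { [Y → a T d .] }  — reduce

No state contains more than one complete item.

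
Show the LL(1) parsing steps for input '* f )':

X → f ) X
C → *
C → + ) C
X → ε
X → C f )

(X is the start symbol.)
LL(1) parsing maintains a stack (initially the start symbol over $) and the input. At each step: if the stack top is a terminal, match it against the current input token; if it is a non-terminal N, replace it with the RHS of M[N, lookahead] (the unique production whose predict set contains the lookahead).

Stack is shown with the top on the left.

Stack    Input    Action
------------------------
X $      * f ) $  output X → C f )
C f ) $  * f ) $  output C → *
* f ) $  * f ) $  match '*'
f ) $    f ) $    match 'f'
) $      ) $      match ')'
$        $        accept

The string is accepted.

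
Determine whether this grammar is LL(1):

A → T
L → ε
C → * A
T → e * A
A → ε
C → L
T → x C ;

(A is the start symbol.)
Yes, the grammar is LL(1).

Relevant sets:
  FIRST(T) = { 'e', 'x' }
  FIRST(L) = { ε }
  FOLLOW(A) = { $, ';' }
  FOLLOW(C) = { ';' }

For A:
  PREDICT(A → T) = { 'e', 'x' }
  PREDICT(A → ε) = { $, ';' }
For C:
  PREDICT(C → '*' A) = { '*' }
  PREDICT(C → L) = { ';' }
For T:
  PREDICT(T → e '*' A) = { 'e' }
  PREDICT(T → x C ';') = { 'x' }
L has a single production, so nothing to check there.

All predict sets are disjoint. The grammar IS LL(1).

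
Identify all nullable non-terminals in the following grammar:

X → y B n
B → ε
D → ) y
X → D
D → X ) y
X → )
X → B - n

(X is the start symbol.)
{ 'B' }

A non-terminal is nullable if it can derive ε (the empty string): either it has an ε-production, or it has a production whose right-hand side consists entirely of nullable non-terminals.

ε-productions: B → ε
So B is immediately nullable.
No further non-terminal can be added: every production for the remaining non-terminals contains a terminal or a non-nullable non-terminal.
Nullable = { 'B' }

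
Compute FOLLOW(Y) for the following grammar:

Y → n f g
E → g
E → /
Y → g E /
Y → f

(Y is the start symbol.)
{ $ }

Y is the start symbol, so $ ∈ FOLLOW(Y).
Y does not occur on any right-hand side.

Taking the union: FOLLOW(Y) = { $ }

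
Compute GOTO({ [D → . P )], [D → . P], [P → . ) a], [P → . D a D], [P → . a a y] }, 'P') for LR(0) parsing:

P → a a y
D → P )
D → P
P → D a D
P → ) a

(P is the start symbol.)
GOTO(I, 'P') = CLOSURE({ [A → αX.β] : [A → α.Xβ] ∈ I, X = 'P' })

Items with dot before 'P', with the dot advanced:
  [D → . P] → [D → P .]
  [D → . P )] → [D → P . )]
Closure adds nothing (no advanced item has the dot before a non-terminal).

GOTO = { [D → P . )], [D → P .] }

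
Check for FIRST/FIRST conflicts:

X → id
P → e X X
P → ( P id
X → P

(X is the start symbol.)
No FIRST/FIRST conflicts.

FIRST sets of the non-terminals at (or reachable through a nullable prefix from) the front of some alternative:
  FIRST(P) = { '(', 'e' }

Productions for X:
  X → id: FIRST = { 'id' }
  X → P: FIRST = { '(', 'e' }
Productions for P:
  P → e X X: FIRST = { 'e' }
  P → ( P id: FIRST = { '(' }

All alternatives of each non-terminal have pairwise disjoint FIRST sets.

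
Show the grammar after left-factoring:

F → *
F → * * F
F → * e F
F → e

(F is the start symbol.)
F → * F'
F' → ε
F' → * F
F' → e F
F → e

Left-factoring transforms A → αβ₁ | αβ₂ into A → αA' and A' → β₁ | β₂
(α is the longest common prefix among the alternatives). Repeat until
no nonterminal has two alternatives with a common prefix.

Round 1: F has alternatives sharing prefix '*'. Introduce F': F → * F'
  Add: F' → ε
  Add: F' → * F
  Add: F' → e F

No remaining common prefixes — done.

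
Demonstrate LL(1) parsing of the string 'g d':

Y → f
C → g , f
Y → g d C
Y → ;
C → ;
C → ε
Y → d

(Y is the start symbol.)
LL(1) parsing maintains a stack (initially the start symbol over $) and the input. At each step: if the stack top is a terminal, match it against the current input token; if it is a non-terminal N, replace it with the RHS of M[N, lookahead] (the unique production whose predict set contains the lookahead).

Stack is shown with the top on the left.

Stack    Input  Action
----------------------
Y $      g d $  output Y → g d C
g d C $  g d $  match 'g'
d C $    d $    match 'd'
C $      $      output C → ε
$        $      accept

The string is accepted.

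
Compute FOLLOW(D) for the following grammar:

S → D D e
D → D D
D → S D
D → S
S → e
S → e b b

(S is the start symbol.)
To compute FOLLOW(D), find every occurrence of D on a right-hand side N → α D β: add FIRST(β) \ {ε}, and if β is empty or nullable also add FOLLOW(N). Iterate to a fixed point.

In S → D D e: D is followed by D e, add FIRST(D e) \ {ε} = { 'e' }
In S → D D e: D is followed by e, add FIRST(e) \ {ε} = { 'e' }
In D → D D: D is followed by D, add FIRST(D) \ {ε} = { 'e' }
In D → D D: D is at the end; this adds FOLLOW(D) to itself — nothing new
In D → S D: D is at the end; this adds FOLLOW(D) to itself — nothing new

Taking the union: FOLLOW(D) = { 'e' }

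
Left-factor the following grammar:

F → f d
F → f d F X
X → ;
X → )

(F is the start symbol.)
Left-factoring transforms A → αβ₁ | αβ₂ into A → αA' and A' → β₁ | β₂
(α is the longest common prefix among the alternatives). Repeat until
no nonterminal has two alternatives with a common prefix.

Round 1: F has alternatives sharing prefix 'f d'. Introduce F': F → f d F'
  Add: F' → ε
  Add: F' → F X

No remaining common prefixes — done.

Resulting grammar:
F → f d F'
F' → ε
F' → F X
X → ;
X → )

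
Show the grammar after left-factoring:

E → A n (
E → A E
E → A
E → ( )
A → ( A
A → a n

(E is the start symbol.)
Left-factoring transforms A → αβ₁ | αβ₂ into A → αA' and A' → β₁ | β₂
(α is the longest common prefix among the alternatives). Repeat until
no nonterminal has two alternatives with a common prefix.

Round 1: E has alternatives sharing prefix 'A'. Introduce E': E → A E'
  Add: E' → n (
  Add: E' → E
  Add: E' → ε

No remaining common prefixes — done.

Resulting grammar:
E → A E'
E' → n (
E' → E
E' → ε
E → ( )
A → ( A
A → a n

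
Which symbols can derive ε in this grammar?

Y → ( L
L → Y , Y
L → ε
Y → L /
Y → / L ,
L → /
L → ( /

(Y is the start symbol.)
{ 'L' }

A non-terminal is nullable if it can derive ε (the empty string): either it has an ε-production, or it has a production whose right-hand side consists entirely of nullable non-terminals.

ε-productions: L → ε
So L is immediately nullable.
No further non-terminal can be added: every production for the remaining non-terminals contains a terminal or a non-nullable non-terminal.
Nullable = { 'L' }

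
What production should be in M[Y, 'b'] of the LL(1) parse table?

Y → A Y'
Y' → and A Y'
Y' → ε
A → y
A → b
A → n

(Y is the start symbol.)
Y → A Y'

To find M[Y, 'b'], we find productions for Y where 'b' is in the predict set (PREDICT(N → α) = (FIRST(α) \ {ε}) ∪ (FOLLOW(N) if α ⇒* ε)).

Relevant sets:
  FIRST(A) = { 'b', 'n', 'y' }

Y → A Y': PREDICT = { 'b', 'n', 'y' }
  'b' is in predict set, so this production goes in M[Y, 'b']

M[Y, 'b'] = Y → A Y'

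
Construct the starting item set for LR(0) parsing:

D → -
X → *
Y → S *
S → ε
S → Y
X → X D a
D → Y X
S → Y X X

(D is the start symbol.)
First, augment the grammar with D' → D
I₀ = CLOSURE({ [D' → . D] }):
  [D' → . D] has the dot before D: add [D → . -], [D → . Y X]
  [D → . Y X] has the dot before Y: add [Y → . S *]
  [Y → . S *] has the dot before S: add [S → .], [S → . Y], [S → . Y X X]
No further items can be added.

I₀ = { [D → . -], [D → . Y X], [D' → . D], [S → . Y X X], [S → . Y], [S → .], [Y → . S *] }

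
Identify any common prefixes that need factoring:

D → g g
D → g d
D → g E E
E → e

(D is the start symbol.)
Yes, D has productions with common prefix 'g'

Left-factoring is needed when two productions for the same non-terminal
share a common prefix on the right-hand side.

Productions for D:
  D → g g
  D → g d
  D → g E E

Found common prefix 'g' in productions for D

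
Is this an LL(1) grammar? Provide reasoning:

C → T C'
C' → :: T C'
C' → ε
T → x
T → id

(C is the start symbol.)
A grammar is LL(1) if for each non-terminal N with multiple productions, the predict sets of those productions are pairwise disjoint, where PREDICT(N → α) = (FIRST(α) \ {ε}) ∪ (FOLLOW(N) if α ⇒* ε).

Relevant sets:
  FOLLOW(C') = { $ }

For C':
  PREDICT(C' → :: T C') = { '::' }
  PREDICT(C' → ε) = { $ }
For T:
  PREDICT(T → x) = { 'x' }
  PREDICT(T → id) = { 'id' }
C has a single production, so nothing to check there.

All predict sets are disjoint. The grammar IS LL(1).

Answer: Yes, the grammar is LL(1).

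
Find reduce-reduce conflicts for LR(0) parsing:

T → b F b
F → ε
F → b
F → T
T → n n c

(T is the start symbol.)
Yes — I8: [F → .] vs [F → b .]

Augment with T' → T and build the canonical LR(0) collection (I0 = CLOSURE({[T' → . T]}), then GOTO on every symbol after a dot until no new states appear). It has 10 states:
  I0: { [T → . b F b], [T → . n n c], [T' → . T] }  — shift
  I1: { [T' → T .] }  — accept
  I2: { [F → . T], [F → . b], [F → .], [T → . b F b], [T → . n n c], [T → b . F b] }  — shift, reduce
  I3: { [T → n . n c] }  — shift
  I4: { [T → n n . c] }  — shift
  I5: { [T → n n c .] }  — reduce
  I6: { [T → b F . b] }  — shift
  I7: { [F → T .] }  — reduce
  I8: { [F → . T], [F → . b], [F → .], [F → b .], [T → . b F b], [T → . n n c], [T → b . F b] }  — shift, 2 reduces
  I9: { [T → b F b .] }  — reduce

I8 contains complete items [F → .], [F → b .] — reduce-reduce conflict.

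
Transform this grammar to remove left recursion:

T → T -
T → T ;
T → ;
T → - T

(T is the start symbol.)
T → ; T'
T → - T T'
T' → - T'
T' → ; T'
T' → ε

T is directly left-recursive. The standard transformation for
  A → A α₁ | ... | A α_m | β₁ | ... | β_n
is
  A  → β₁ A' | ... | β_n A'
  A' → α₁ A' | ... | α_m A' | ε

T → ; becomes T → ; T'
T → - T becomes T → - T T'
T → T - becomes T' → - T'
T → T ; becomes T' → ; T'
Add T' → ε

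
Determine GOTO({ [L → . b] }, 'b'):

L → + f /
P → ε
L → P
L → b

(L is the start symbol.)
GOTO(I, 'b') = CLOSURE({ [A → αX.β] : [A → α.Xβ] ∈ I, X = 'b' })

Items with dot before 'b', with the dot advanced:
  [L → . b] → [L → b .]
Closure adds nothing (no advanced item has the dot before a non-terminal).

GOTO = { [L → b .] }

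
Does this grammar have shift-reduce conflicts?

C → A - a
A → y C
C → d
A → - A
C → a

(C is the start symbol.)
No shift-reduce conflicts

Augment with C' → C and build the canonical LR(0) collection (I0 = CLOSURE({[C' → . C]}), then GOTO on every symbol after a dot until no new states appear). It has 11 states:
  I0: { [A → . - A], [A → . y C], [C → . A - a], [C → . a], [C → . d], [C' → . C] }  — shift
  I1: { [A → - . A], [A → . - A], [A → . y C] }  — shift
  I2: { [C → A . - a] }  — shift
  I3: { [C' → C .] }  — accept
  I4: { [C → a .] }  — reduce
  I5: { [C → d .] }  — reduce
  I6: { [A → . - A], [A → . y C], [A → y . C], [C → . A - a], [C → . a], [C → . d] }  — shift
  I7: { [A → y C .] }  — reduce
  I8: { [C → A - . a] }  — shift
  I9: { [C → A - a .] }  — reduce
  I10: { [A → - A .] }  — reduce

No state contains both a complete item and a shift item.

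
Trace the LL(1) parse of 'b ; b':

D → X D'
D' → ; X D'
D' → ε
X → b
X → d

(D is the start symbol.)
LL(1) parsing maintains a stack (initially the start symbol over $) and the input. At each step: if the stack top is a terminal, match it against the current input token; if it is a non-terminal N, replace it with the RHS of M[N, lookahead] (the unique production whose predict set contains the lookahead).

Stack is shown with the top on the left.

Stack     Input    Action
-------------------------
D $       b ; b $  output D → X D'
X D' $    b ; b $  output X → b
b D' $    b ; b $  match 'b'
D' $      ; b $    output D' → ; X D'
; X D' $  ; b $    match ';'
X D' $    b $      output X → b
b D' $    b $      match 'b'
D' $      $        output D' → ε
$         $        accept

The string is accepted.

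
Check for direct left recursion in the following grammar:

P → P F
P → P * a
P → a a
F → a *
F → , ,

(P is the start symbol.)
Yes, P is left-recursive

P → P F: LEFT RECURSIVE (starts with P)
P → P * a: LEFT RECURSIVE (starts with P)
P → a a: starts with a
F → a *: starts with a
F → , ,: starts with ','

The grammar has direct left recursion on: P.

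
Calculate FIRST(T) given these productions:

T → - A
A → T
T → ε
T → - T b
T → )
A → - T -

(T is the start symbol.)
{ ')', '-', ε }

From T → - A:
  - '-' is a terminal: add '-' and stop
From T → ε:
  - ε-production, so ε ∈ FIRST(T)
From T → - T b:
  - '-' is a terminal: add '-' and stop
From T → ):
  - ')' is a terminal: add ')' and stop

Collecting: FIRST(T) = { ')', '-', ε }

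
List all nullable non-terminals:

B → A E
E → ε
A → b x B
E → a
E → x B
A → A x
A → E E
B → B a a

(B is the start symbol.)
{ 'A', 'B', 'E' }

ε-productions: E → ε
So E is immediately nullable.
A → E E: every symbol on the right is nullable, so A is nullable too.
B → A E: every symbol on the right is nullable, so B is nullable too.
Every non-terminal is now nullable.
Nullable = { 'A', 'B', 'E' }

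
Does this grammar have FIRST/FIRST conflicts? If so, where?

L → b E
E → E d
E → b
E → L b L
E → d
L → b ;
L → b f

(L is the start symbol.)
Yes. L → b E / L → b ';' on { 'b' }; L → b E / L → b f on { 'b' }; L → b ';' / L → b f on { 'b' }; E → E d / E → b on { 'b' }; E → E d / E → L b L on { 'b' }; E → E d / E → d on { 'd' }; E → b / E → L b L on { 'b' }

A FIRST/FIRST conflict occurs when two productions N → α and N → β for the same non-terminal have FIRST(α) ∩ FIRST(β) ≠ ∅ (with ε ∈ FIRST of a nullable right-hand side, so two nullable alternatives also conflict).

FIRST sets of the non-terminals at (or reachable through a nullable prefix from) the front of some alternative:
  FIRST(E) = { 'b', 'd' }
  FIRST(L) = { 'b' }

Productions for L:
  L → b E: FIRST = { 'b' }
  L → b ;: FIRST = { 'b' }
  L → b f: FIRST = { 'b' }
Productions for E:
  E → E d: FIRST = { 'b', 'd' }
  E → b: FIRST = { 'b' }
  E → L b L: FIRST = { 'b' }
  E → d: FIRST = { 'd' }

Conflict for L: L → b E and L → b ;
  Overlap: { 'b' }
Conflict for L: L → b E and L → b f
  Overlap: { 'b' }
Conflict for L: L → b ; and L → b f
  Overlap: { 'b' }
Conflict for E: E → E d and E → b
  Overlap: { 'b' }
Conflict for E: E → E d and E → L b L
  Overlap: { 'b' }
Conflict for E: E → E d and E → d
  Overlap: { 'd' }
Conflict for E: E → b and E → L b L
  Overlap: { 'b' }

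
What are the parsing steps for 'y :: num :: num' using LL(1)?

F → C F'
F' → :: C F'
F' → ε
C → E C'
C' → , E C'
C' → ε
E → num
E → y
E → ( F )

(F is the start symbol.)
LL(1) parsing maintains a stack (initially the start symbol over $) and the input. At each step: if the stack top is a terminal, match it against the current input token; if it is a non-terminal N, replace it with the RHS of M[N, lookahead] (the unique production whose predict set contains the lookahead).

Stack is shown with the top on the left.

Stack        Input              Action
--------------------------------------
F $          y :: num :: num $  output F → C F'
C F' $       y :: num :: num $  output C → E C'
E C' F' $    y :: num :: num $  output E → y
y C' F' $    y :: num :: num $  match 'y'
C' F' $      :: num :: num $    output C' → ε
F' $         :: num :: num $    output F' → :: C F'
:: C F' $    :: num :: num $    match '::'
C F' $       num :: num $       output C → E C'
E C' F' $    num :: num $       output E → num
num C' F' $  num :: num $       match 'num'
C' F' $      :: num $           output C' → ε
F' $         :: num $           output F' → :: C F'
:: C F' $    :: num $           match '::'
C F' $       num $              output C → E C'
E C' F' $    num $              output E → num
num C' F' $  num $              match 'num'
C' F' $      $                  output C' → ε
F' $         $                  output F' → ε
$            $                  accept

The string is accepted.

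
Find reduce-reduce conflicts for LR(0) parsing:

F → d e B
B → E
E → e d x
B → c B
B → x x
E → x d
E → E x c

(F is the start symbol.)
No reduce-reduce conflicts

Augment with F' → F and build the canonical LR(0) collection (I0 = CLOSURE({[F' → . F]}), then GOTO on every symbol after a dot until no new states appear). It has 16 states:
  I0: { [F → . d e B], [F' → . F] }  — shift
  I1: { [F' → F .] }  — accept
  I2: { [F → d . e B] }  — shift
  I3: { [B → . E], [B → . c B], [B → . x x], [E → . E x c], [E → . e d x], [E → . x d], [F → d e . B] }  — shift
  I4: { [F → d e B .] }  — reduce
  I5: { [B → E .], [E → E . x c] }  — shift, reduce
  I6: { [B → . E], [B → . c B], [B → . x x], [B → c . B], [E → . E x c], [E → . e d x], [E → . x d] }  — shift
  I7: { [E → e . d x] }  — shift
  I8: { [B → x . x], [E → x . d] }  — shift
  I9: { [E → x d .] }  — reduce
  I10: { [B → x x .] }  — reduce
  I11: { [E → e d . x] }  — shift
  I12: { [E → e d x .] }  — reduce
  I13: { [B → c B .] }  — reduce
  I14: { [E → E x . c] }  — shift
  I15: { [E → E x c .] }  — reduce

No state contains more than one complete item.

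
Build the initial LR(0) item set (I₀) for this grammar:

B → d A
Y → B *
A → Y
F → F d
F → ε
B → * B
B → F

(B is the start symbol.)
First, augment the grammar with B' → B
I₀ = CLOSURE({ [B' → . B] }):
  [B' → . B] has the dot before B: add [B → . d A], [B → . * B], [B → . F]
  [B → . F] has the dot before F: add [F → . F d], [F → .]
No further items can be added.

I₀ = { [B → . * B], [B → . F], [B → . d A], [B' → . B], [F → . F d], [F → .] }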